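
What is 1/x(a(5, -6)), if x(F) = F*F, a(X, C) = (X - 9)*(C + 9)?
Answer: 1/144 ≈ 0.0069444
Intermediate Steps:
a(X, C) = (-9 + X)*(9 + C)
x(F) = F²
1/x(a(5, -6)) = 1/((-81 - 9*(-6) + 9*5 - 6*5)²) = 1/((-81 + 54 + 45 - 30)²) = 1/((-12)²) = 1/144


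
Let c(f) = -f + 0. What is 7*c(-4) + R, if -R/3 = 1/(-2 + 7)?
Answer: 137/5 ≈ 27.400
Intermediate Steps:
c(f) = -f
R = -⅗ (R = -3/(-2 + 7) = -3/5 = -3*⅕ = -⅗ ≈ -0.60000)
7*c(-4) + R = 7*(-1*(-4)) - ⅗ = 7*4 - ⅗ = 28 - ⅗ = 137/5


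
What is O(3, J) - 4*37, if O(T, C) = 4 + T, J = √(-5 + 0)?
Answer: -141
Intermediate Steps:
J = I*√5 (J = √(-5) = I*√5 ≈ 2.2361*I)
O(3, J) - 4*37 = (4 + 3) - 4*37 = 7 - 148 = -141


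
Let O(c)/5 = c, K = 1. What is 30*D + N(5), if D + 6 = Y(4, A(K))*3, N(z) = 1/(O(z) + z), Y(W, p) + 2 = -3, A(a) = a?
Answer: -18899/30 ≈ -629.97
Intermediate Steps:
O(c) = 5*c
Y(W, p) = -5 (Y(W, p) = -2 - 3 = -5)
N(z) = 1/(6*z) (N(z) = 1/(5*z + z) = 1/(6*z))
D = -21 (D = -6 - 5*3 = -6 - 15 = -21)
30*D + N(5) = 30*(-21) + (⅙)/5 = -630 + (⅙)*(⅕) = -630 + 1/30 = -18899/30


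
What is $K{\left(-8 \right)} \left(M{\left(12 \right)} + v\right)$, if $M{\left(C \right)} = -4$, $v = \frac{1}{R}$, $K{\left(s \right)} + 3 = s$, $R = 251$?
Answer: $\frac{11033}{251} \approx 43.956$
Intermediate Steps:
$K{\left(s \right)} = -3 + s$
$v = \frac{1}{251} \approx 0.0039841$
$K{\left(-8 \right)} \left(M{\left(12 \right)} + v\right) = \left(-3 - 8\right) \left(-4 + \frac{1}{251}\right) = \left(-11\right) \left(- \frac{1003}{251}\right) = \frac{11033}{251}$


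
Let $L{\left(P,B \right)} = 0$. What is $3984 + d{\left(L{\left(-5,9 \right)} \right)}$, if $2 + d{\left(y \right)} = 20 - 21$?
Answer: $3981$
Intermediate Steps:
$d{\left(y \right)} = -3$ ($d{\left(y \right)} = -2 + \left(20 - 21\right) = -2 - 1 = -3$)
$3984 + d{\left(L{\left(-5,9 \right)} \right)} = 3984 - 3 = 3981$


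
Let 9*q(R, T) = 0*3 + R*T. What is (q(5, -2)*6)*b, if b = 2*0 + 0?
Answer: 0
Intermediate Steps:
q(R, T) = R*T/9 (q(R, T) = (0*3 + R*T)/9 = (0 + R*T)/9 = (R*T)/9 = R*T/9)
b = 0 (b = 0 + 0 = 0)
(q(5, -2)*6)*b = (((⅑)*5*(-2))*6)*0 = -10/9*6*0 = -20/3*0 = 0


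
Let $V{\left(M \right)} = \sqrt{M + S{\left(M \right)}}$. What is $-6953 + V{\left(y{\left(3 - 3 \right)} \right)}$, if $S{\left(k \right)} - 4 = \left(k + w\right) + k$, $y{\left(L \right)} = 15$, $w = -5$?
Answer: $-6953 + 2 \sqrt{11} \approx -6946.4$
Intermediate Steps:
$S{\left(k \right)} = -1 + 2 k$ ($S{\left(k \right)} = 4 + \left(\left(k - 5\right) + k\right) = 4 + \left(\left(-5 + k\right) + k\right) = 4 + \left(-5 + 2 k\right) = -1 + 2 k$)
$V{\left(M \right)} = \sqrt{-1 + 3 M}$ ($V{\left(M \right)} = \sqrt{M + \left(-1 + 2 M\right)} = \sqrt{-1 + 3 M}$)
$-6953 + V{\left(y{\left(3 - 3 \right)} \right)} = -6953 + \sqrt{-1 + 3 \cdot 15} = -6953 + \sqrt{-1 + 45} = -6953 + \sqrt{44} = -6953 + 2 \sqrt{11}$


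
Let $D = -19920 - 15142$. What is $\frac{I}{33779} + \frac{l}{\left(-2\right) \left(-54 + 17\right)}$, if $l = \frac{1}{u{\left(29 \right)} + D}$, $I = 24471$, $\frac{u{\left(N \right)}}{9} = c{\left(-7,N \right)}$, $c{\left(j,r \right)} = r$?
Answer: $\frac{63019496275}{86990180446} \approx 0.72444$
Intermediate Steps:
$u{\left(N \right)} = 9 N$
$D = -35062$
$l = - \frac{1}{34801}$ ($l = \frac{1}{9 \cdot 29 - 35062} = \frac{1}{261 - 35062} = \frac{1}{-34801} = - \frac{1}{34801} \approx -2.8735 \cdot 10^{-5}$)
$\frac{I}{33779} + \frac{l}{\left(-2\right) \left(-54 + 17\right)} = \frac{24471}{33779} - \frac{1}{34801 \left(- 2 \left(-54 + 17\right)\right)} = 24471 \cdot \frac{1}{33779} - \frac{1}{34801 \left(\left(-2\right) \left(-37\right)\right)} = \frac{24471}{33779} - \frac{1}{34801 \cdot 74} = \frac{24471}{33779} - \frac{1}{2575274} = \frac{63019496275}{86990180446}$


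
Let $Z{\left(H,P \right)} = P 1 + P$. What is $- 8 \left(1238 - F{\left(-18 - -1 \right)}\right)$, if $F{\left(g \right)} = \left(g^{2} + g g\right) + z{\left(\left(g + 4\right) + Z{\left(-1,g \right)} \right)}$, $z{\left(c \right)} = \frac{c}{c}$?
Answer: $-5272$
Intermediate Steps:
$Z{\left(H,P \right)} = 2 P$ ($Z{\left(H,P \right)} = P + P = 2 P$)
$z{\left(c \right)} = 1$
$F{\left(g \right)} = 1 + 2 g^{2}$ ($F{\left(g \right)} = \left(g^{2} + g g\right) + 1 = \left(g^{2} + g^{2}\right) + 1 = 2 g^{2} + 1 = 1 + 2 g^{2}$)
$- 8 \left(1238 - F{\left(-18 - -1 \right)}\right) = - 8 \left(1238 - \left(1 + 2 \left(-18 - -1\right)^{2}\right)\right) = - 8 \left(1238 - \left(1 + 2 \left(-18 + 1\right)^{2}\right)\right) = - 8 \left(1238 - \left(1 + 2 \left(-17\right)^{2}\right)\right) = - 8 \left(1238 - \left(1 + 2 \cdot 289\right)\right) = - 8 \left(1238 - \left(1 + 578\right)\right) = - 8 \left(1238 - 579\right) = \left(-8\right) 659 = -5272$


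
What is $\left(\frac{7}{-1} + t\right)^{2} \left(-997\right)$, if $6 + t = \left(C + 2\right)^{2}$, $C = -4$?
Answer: $-80757$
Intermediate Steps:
$t = -2$ ($t = -6 + \left(-4 + 2\right)^{2} = -6 + \left(-2\right)^{2} = -6 + 4 = -2$)
$\left(\frac{7}{-1} + t\right)^{2} \left(-997\right) = \left(\frac{7}{-1} - 2\right)^{2} \left(-997\right) = \left(7 \left(-1\right) - 2\right)^{2} \left(-997\right) = \left(-7 - 2\right)^{2} \left(-997\right) = \left(-9\right)^{2} \left(-997\right) = 81 \left(-997\right) = -80757$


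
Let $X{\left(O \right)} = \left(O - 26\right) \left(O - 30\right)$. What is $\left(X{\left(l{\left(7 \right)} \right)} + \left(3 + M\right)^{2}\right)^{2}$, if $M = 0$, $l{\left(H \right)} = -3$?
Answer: $933156$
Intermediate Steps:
$X{\left(O \right)} = \left(-30 + O\right) \left(-26 + O\right)$ ($X{\left(O \right)} = \left(-26 + O\right) \left(-30 + O\right) = \left(-30 + O\right) \left(-26 + O\right)$)
$\left(X{\left(l{\left(7 \right)} \right)} + \left(3 + M\right)^{2}\right)^{2} = \left(\left(780 + \left(-3\right)^{2} - -168\right) + \left(3 + 0\right)^{2}\right)^{2} = \left(\left(780 + 9 + 168\right) + 3^{2}\right)^{2} = \left(957 + 9\right)^{2} = 966^{2} = 933156$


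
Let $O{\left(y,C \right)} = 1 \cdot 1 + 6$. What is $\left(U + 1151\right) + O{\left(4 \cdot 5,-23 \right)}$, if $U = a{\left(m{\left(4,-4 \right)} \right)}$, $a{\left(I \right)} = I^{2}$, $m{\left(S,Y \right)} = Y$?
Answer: $1174$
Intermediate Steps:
$O{\left(y,C \right)} = 7$ ($O{\left(y,C \right)} = 1 + 6 = 7$)
$U = 16$ ($U = \left(-4\right)^{2} = 16$)
$\left(U + 1151\right) + O{\left(4 \cdot 5,-23 \right)} = \left(16 + 1151\right) + 7 = 1167 + 7 = 1174$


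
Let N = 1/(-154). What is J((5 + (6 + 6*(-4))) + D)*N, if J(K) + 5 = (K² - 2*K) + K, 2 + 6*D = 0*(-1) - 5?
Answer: -7555/5544 ≈ -1.3627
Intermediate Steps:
D = -7/6 (D = -⅓ + (0*(-1) - 5)/6 = -⅓ + (0 - 5)/6 = -⅓ + (⅙)*(-5) = -⅓ - ⅚ = -7/6 ≈ -1.1667)
J(K) = -5 + K² - K (J(K) = -5 + ((K² - 2*K) + K) = -5 + (K² - K) = -5 + K² - K)
N = -1/154 ≈ -0.0064935
J((5 + (6 + 6*(-4))) + D)*N = (-5 + ((5 + (6 + 6*(-4))) - 7/6)² - ((5 + (6 + 6*(-4))) - 7/6))*(-1/154) = (-5 + ((5 + (6 - 24)) - 7/6)² - ((5 + (6 - 24)) - 7/6))*(-1/154) = (-5 + ((5 - 18) - 7/6)² - ((5 - 18) - 7/6))*(-1/154) = (-5 + (-13 - 7/6)² - (-13 - 7/6))*(-1/154) = (-5 + (-85/6)² - 1*(-85/6))*(-1/154) = (-5 + 7225/36 + 85/6)*(-1/154) = (7555/36)*(-1/154) = -7555/5544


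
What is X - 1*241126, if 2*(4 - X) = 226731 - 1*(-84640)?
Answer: -793615/2 ≈ -3.9681e+5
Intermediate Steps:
X = -311363/2 (X = 4 - (226731 - 1*(-84640))/2 = 4 - (226731 + 84640)/2 = 4 - 1/2*311371 = 4 - 311371/2 = -311363/2 ≈ -1.5568e+5)
X - 1*241126 = -311363/2 - 1*241126 = -311363/2 - 241126 = -793615/2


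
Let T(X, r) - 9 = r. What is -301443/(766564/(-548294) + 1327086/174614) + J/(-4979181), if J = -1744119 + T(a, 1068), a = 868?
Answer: -11974883515688615969411/246378375751919569 ≈ -48604.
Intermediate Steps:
T(X, r) = 9 + r
J = -1743042 (J = -1744119 + (9 + 1068) = -1744119 + 1077 = -1743042)
-301443/(766564/(-548294) + 1327086/174614) + J/(-4979181) = -301443/(766564/(-548294) + 1327086/174614) - 1743042/(-4979181) = -301443/(766564*(-1/548294) + 1327086*(1/174614)) - 1743042*(-1/4979181) = -301443/(-383282/274147 + 663543/87307) + 581014/1659727 = -301443/148445121247/23934952129 + 581014/1659727 = -301443*23934952129/148445121247 + 581014/1659727 = -7215023774622147/148445121247 + 581014/1659727 = -11974883515688615969411/246378375751919569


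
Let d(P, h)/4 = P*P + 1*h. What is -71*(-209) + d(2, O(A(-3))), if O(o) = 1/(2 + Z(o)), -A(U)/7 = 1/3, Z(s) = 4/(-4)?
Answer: 14859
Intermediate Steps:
Z(s) = -1 (Z(s) = 4*(-¼) = -1)
A(U) = -7/3
O(o) = 1 (O(o) = 1/(2 - 1) = 1/1 = 1)
d(P, h) = 4*h + 4*P² (d(P, h) = 4*(P*P + 1*h) = 4*(P² + h) = 4*(h + P²) = 4*h + 4*P²)
-71*(-209) + d(2, O(A(-3))) = -71*(-209) + (4*1 + 4*2²) = 14839 + (4 + 4*4) = 14839 + (4 + 16) = 14839 + 20 = 14859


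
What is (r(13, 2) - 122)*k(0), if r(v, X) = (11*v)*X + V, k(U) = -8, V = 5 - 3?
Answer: -1328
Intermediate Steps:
V = 2
r(v, X) = 2 + 11*X*v (r(v, X) = (11*v)*X + 2 = 11*X*v + 2 = 2 + 11*X*v)
(r(13, 2) - 122)*k(0) = ((2 + 11*2*13) - 122)*(-8) = ((2 + 286) - 122)*(-8) = (288 - 122)*(-8) = 166*(-8) = -1328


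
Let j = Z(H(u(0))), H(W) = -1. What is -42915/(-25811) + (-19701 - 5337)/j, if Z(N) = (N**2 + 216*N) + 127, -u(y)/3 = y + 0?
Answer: 325016169/1135684 ≈ 286.19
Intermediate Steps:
u(y) = -3*y (u(y) = -3*(y + 0) = -3*y)
Z(N) = 127 + N**2 + 216*N
j = -88 (j = 127 + (-1)**2 + 216*(-1) = 127 + 1 - 216 = -88)
-42915/(-25811) + (-19701 - 5337)/j = -42915/(-25811) + (-19701 - 5337)/(-88) = -42915*(-1/25811) - 25038*(-1/88) = 42915/25811 + 12519/44 = 325016169/1135684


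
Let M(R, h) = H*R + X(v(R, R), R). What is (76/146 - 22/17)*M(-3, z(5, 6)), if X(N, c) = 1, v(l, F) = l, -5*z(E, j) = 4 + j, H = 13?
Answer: 36480/1241 ≈ 29.396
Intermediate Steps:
z(E, j) = -⅘ - j/5 (z(E, j) = -(4 + j)/5 = -⅘ - j/5)
M(R, h) = 1 + 13*R (M(R, h) = 13*R + 1 = 1 + 13*R)
(76/146 - 22/17)*M(-3, z(5, 6)) = (76/146 - 22/17)*(1 + 13*(-3)) = (76*(1/146) - 22*1/17)*(1 - 39) = (38/73 - 22/17)*(-38) = -960/1241*(-38) = 36480/1241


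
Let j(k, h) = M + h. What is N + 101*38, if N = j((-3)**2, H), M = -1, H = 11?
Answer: 3848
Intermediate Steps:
j(k, h) = -1 + h
N = 10 (N = -1 + 11 = 10)
N + 101*38 = 10 + 101*38 = 10 + 3838 = 3848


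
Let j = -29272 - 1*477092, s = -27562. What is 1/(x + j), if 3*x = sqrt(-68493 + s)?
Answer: -4557276/2307640600519 - 3*I*sqrt(96055)/2307640600519 ≈ -1.9749e-6 - 4.0291e-10*I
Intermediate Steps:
x = I*sqrt(96055)/3 (x = sqrt(-68493 - 27562)/3 = sqrt(-96055)/3 = (I*sqrt(96055))/3 = I*sqrt(96055)/3 ≈ 103.31*I)
j = -506364 (j = -29272 - 477092 = -506364)
1/(x + j) = 1/(I*sqrt(96055)/3 - 506364) = 1/(-506364 + I*sqrt(96055)/3)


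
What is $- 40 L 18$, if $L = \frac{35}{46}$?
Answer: $- \frac{12600}{23} \approx -547.83$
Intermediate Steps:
$L = \frac{35}{46}$ ($L = 35 \cdot \frac{1}{46} = \frac{35}{46} \approx 0.76087$)
$- 40 L 18 = \left(-40\right) \frac{35}{46} \cdot 18 = \left(- \frac{700}{23}\right) 18 = - \frac{12600}{23}$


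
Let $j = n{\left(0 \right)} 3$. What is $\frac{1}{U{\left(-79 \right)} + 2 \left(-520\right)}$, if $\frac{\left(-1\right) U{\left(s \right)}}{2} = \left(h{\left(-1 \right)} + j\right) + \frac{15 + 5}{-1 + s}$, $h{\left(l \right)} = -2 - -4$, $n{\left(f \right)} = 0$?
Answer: $- \frac{2}{2087} \approx -0.00095831$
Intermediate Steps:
$h{\left(l \right)} = 2$ ($h{\left(l \right)} = -2 + 4 = 2$)
$j = 0$ ($j = 0 \cdot 3 = 0$)
$U{\left(s \right)} = -4 - \frac{40}{-1 + s}$ ($U{\left(s \right)} = - 2 \left(\left(2 + 0\right) + \frac{15 + 5}{-1 + s}\right) = - 2 \left(2 + \frac{20}{-1 + s}\right) = -4 - \frac{40}{-1 + s}$)
$\frac{1}{U{\left(-79 \right)} + 2 \left(-520\right)} = \frac{1}{\frac{4 \left(-9 - -79\right)}{-1 - 79} + 2 \left(-520\right)} = \frac{1}{\frac{4 \left(-9 + 79\right)}{-80} - 1040} = \frac{1}{4 \left(- \frac{1}{80}\right) 70 - 1040} = \frac{1}{- \frac{7}{2} - 1040} = \frac{1}{- \frac{2087}{2}} = - \frac{2}{2087}$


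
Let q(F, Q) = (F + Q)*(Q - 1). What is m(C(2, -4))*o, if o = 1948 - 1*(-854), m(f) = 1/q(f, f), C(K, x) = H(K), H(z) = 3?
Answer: 467/2 ≈ 233.50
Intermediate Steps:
q(F, Q) = (-1 + Q)*(F + Q) (q(F, Q) = (F + Q)*(-1 + Q) = (-1 + Q)*(F + Q))
C(K, x) = 3
m(f) = 1/(-2*f + 2*f²) (m(f) = 1/(f² - f - f + f*f) = 1/(f² - f - f + f²) = 1/(-2*f + 2*f²))
o = 2802 (o = 1948 + 854 = 2802)
m(C(2, -4))*o = ((½)/(3*(-1 + 3)))*2802 = ((½)*(⅓)/2)*2802 = ((½)*(⅓)*(½))*2802 = (1/12)*2802 = 467/2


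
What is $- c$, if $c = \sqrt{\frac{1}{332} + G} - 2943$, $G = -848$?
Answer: $2943 - \frac{137 i \sqrt{1245}}{166} \approx 2943.0 - 29.12 i$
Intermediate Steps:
$c = -2943 + \frac{137 i \sqrt{1245}}{166}$ ($c = \sqrt{\frac{1}{332} - 848} - 2943 = \sqrt{- \frac{281535}{332}} - 2943 = \frac{137 i \sqrt{1245}}{166} - 2943 = -2943 + \frac{137 i \sqrt{1245}}{166} \approx -2943.0 + 29.12 i$)
$- c = - (-2943 + \frac{137 i \sqrt{1245}}{166}) = 2943 - \frac{137 i \sqrt{1245}}{166}$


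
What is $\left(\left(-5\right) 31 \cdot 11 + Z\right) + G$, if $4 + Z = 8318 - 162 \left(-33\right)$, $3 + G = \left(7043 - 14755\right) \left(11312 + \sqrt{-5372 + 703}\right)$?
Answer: $-87226192 - 7712 i \sqrt{4669} \approx -8.7226 \cdot 10^{7} - 5.2696 \cdot 10^{5} i$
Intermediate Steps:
$G = -87238147 - 7712 i \sqrt{4669}$ ($G = -3 + \left(7043 - 14755\right) \left(11312 + \sqrt{-5372 + 703}\right) = -3 - 7712 \left(11312 + \sqrt{-4669}\right) = -3 - 7712 \left(11312 + i \sqrt{4669}\right) = -3 - \left(87238144 + 7712 i \sqrt{4669}\right) = -87238147 - 7712 i \sqrt{4669} \approx -8.7238 \cdot 10^{7} - 5.2696 \cdot 10^{5} i$)
$Z = 13660$ ($Z = -4 + \left(8318 - 162 \left(-33\right)\right) = -4 + \left(8318 - -5346\right) = -4 + \left(8318 + 5346\right) = -4 + 13664 = 13660$)
$\left(\left(-5\right) 31 \cdot 11 + Z\right) + G = \left(\left(-5\right) 31 \cdot 11 + 13660\right) - \left(87238147 + 7712 i \sqrt{4669}\right) = \left(\left(-155\right) 11 + 13660\right) - \left(87238147 + 7712 i \sqrt{4669}\right) = \left(-1705 + 13660\right) - \left(87238147 + 7712 i \sqrt{4669}\right) = 11955 - \left(87238147 + 7712 i \sqrt{4669}\right) = -87226192 - 7712 i \sqrt{4669}$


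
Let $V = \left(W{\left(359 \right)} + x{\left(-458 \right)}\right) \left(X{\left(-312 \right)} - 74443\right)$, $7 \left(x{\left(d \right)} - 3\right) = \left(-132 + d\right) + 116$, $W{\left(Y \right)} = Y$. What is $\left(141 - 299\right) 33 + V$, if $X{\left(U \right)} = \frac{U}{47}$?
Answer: $- \frac{7209929386}{329} \approx -2.1915 \cdot 10^{7}$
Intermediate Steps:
$X{\left(U \right)} = \frac{U}{47}$ ($X{\left(U \right)} = U \frac{1}{47} = \frac{U}{47}$)
$x{\left(d \right)} = \frac{5}{7} + \frac{d}{7}$ ($x{\left(d \right)} = 3 + \frac{\left(-132 + d\right) + 116}{7} = 3 + \frac{-16 + d}{7} = 3 + \left(- \frac{16}{7} + \frac{d}{7}\right) = \frac{5}{7} + \frac{d}{7}$)
$V = - \frac{7208213980}{329}$ ($V = \left(359 + \left(\frac{5}{7} + \frac{1}{7} \left(-458\right)\right)\right) \left(\frac{1}{47} \left(-312\right) - 74443\right) = \left(359 + \left(\frac{5}{7} - \frac{458}{7}\right)\right) \left(- \frac{312}{47} - 74443\right) = \left(359 - \frac{453}{7}\right) \left(- \frac{3499133}{47}\right) = \frac{2060}{7} \left(- \frac{3499133}{47}\right) = - \frac{7208213980}{329} \approx -2.1909 \cdot 10^{7}$)
$\left(141 - 299\right) 33 + V = \left(141 - 299\right) 33 - \frac{7208213980}{329} = \left(-158\right) 33 - \frac{7208213980}{329} = -5214 - \frac{7208213980}{329} = - \frac{7209929386}{329}$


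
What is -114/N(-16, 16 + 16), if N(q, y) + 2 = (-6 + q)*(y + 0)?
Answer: 57/353 ≈ 0.16147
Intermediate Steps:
N(q, y) = -2 + y*(-6 + q) (N(q, y) = -2 + (-6 + q)*(y + 0) = -2 + (-6 + q)*y = -2 + y*(-6 + q))
-114/N(-16, 16 + 16) = -114/(-2 - 6*(16 + 16) - 16*(16 + 16)) = -114/(-2 - 6*32 - 16*32) = -114/(-2 - 192 - 512) = -114/(-706) = -114*(-1/706) = 57/353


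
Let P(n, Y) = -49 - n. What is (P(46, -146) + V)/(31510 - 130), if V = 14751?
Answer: 3664/7845 ≈ 0.46705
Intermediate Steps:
(P(46, -146) + V)/(31510 - 130) = ((-49 - 1*46) + 14751)/(31510 - 130) = ((-49 - 46) + 14751)/31380 = (-95 + 14751)*(1/31380) = 14656*(1/31380) = 3664/7845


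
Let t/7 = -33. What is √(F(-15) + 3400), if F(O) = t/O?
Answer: √85385/5 ≈ 58.441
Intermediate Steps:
t = -231 (t = 7*(-33) = -231)
F(O) = -231/O
√(F(-15) + 3400) = √(-231/(-15) + 3400) = √(-231*(-1/15) + 3400) = √(77/5 + 3400) = √(17077/5) = √85385/5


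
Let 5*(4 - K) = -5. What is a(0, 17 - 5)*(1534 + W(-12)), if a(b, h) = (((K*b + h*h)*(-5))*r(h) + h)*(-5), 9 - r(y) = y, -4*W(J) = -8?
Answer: -16680960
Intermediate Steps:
K = 5 (K = 4 - ⅕*(-5) = 4 + 1 = 5)
W(J) = 2 (W(J) = -¼*(-8) = 2)
r(y) = 9 - y
a(b, h) = -5*h - 5*(9 - h)*(-25*b - 5*h²) (a(b, h) = (((5*b + h*h)*(-5))*(9 - h) + h)*(-5) = (((5*b + h²)*(-5))*(9 - h) + h)*(-5) = (((h² + 5*b)*(-5))*(9 - h) + h)*(-5) = ((-25*b - 5*h²)*(9 - h) + h)*(-5) = ((9 - h)*(-25*b - 5*h²) + h)*(-5) = (h + (9 - h)*(-25*b - 5*h²))*(-5) = -5*h - 5*(9 - h)*(-25*b - 5*h²))
a(0, 17 - 5)*(1534 + W(-12)) = (-5*(17 - 5) - 125*0*(-9 + (17 - 5)) - 25*(17 - 5)²*(-9 + (17 - 5)))*(1534 + 2) = (-5*12 - 125*0*(-9 + 12) - 25*12²*(-9 + 12))*1536 = (-60 - 125*0*3 - 25*144*3)*1536 = (-60 + 0 - 10800)*1536 = -10860*1536 = -16680960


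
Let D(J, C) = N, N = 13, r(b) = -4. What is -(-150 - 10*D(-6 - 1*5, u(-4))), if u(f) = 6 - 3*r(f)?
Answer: 280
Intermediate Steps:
u(f) = 18 (u(f) = 6 - 3*(-4) = 6 + 12 = 18)
D(J, C) = 13
-(-150 - 10*D(-6 - 1*5, u(-4))) = -(-150 - 10*13) = -(-150 - 130) = -1*(-280) = 280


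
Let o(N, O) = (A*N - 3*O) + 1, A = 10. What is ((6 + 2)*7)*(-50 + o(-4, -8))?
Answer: -3640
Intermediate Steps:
o(N, O) = 1 - 3*O + 10*N (o(N, O) = (10*N - 3*O) + 1 = (-3*O + 10*N) + 1 = 1 - 3*O + 10*N)
((6 + 2)*7)*(-50 + o(-4, -8)) = ((6 + 2)*7)*(-50 + (1 - 3*(-8) + 10*(-4))) = (8*7)*(-50 + (1 + 24 - 40)) = 56*(-50 - 15) = 56*(-65) = -3640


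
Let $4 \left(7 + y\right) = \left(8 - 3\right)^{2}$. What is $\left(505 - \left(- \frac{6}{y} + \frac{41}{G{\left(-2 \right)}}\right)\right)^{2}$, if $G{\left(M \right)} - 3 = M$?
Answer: $207936$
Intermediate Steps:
$y = - \frac{3}{4}$ ($y = -7 + \frac{\left(8 - 3\right)^{2}}{4} = -7 + \frac{5^{2}}{4} = -7 + \frac{1}{4} \cdot 25 = -7 + \frac{25}{4} = - \frac{3}{4} \approx -0.75$)
$G{\left(M \right)} = 3 + M$
$\left(505 - \left(- \frac{6}{y} + \frac{41}{G{\left(-2 \right)}}\right)\right)^{2} = \left(505 + \left(- \frac{41}{3 - 2} + \frac{6}{- \frac{3}{4}}\right)\right)^{2} = \left(505 + \left(- \frac{41}{1} + 6 \left(- \frac{4}{3}\right)\right)\right)^{2} = \left(505 - 49\right)^{2} = 456^{2} = 207936$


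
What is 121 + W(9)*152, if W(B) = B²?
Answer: 12433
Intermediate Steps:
121 + W(9)*152 = 121 + 9²*152 = 121 + 81*152 = 121 + 12312 = 12433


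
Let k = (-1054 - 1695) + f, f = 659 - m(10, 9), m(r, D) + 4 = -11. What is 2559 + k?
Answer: 484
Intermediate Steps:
m(r, D) = -15 (m(r, D) = -4 - 11 = -15)
f = 674 (f = 659 - 1*(-15) = 659 + 15 = 674)
k = -2075 (k = (-1054 - 1695) + 674 = -2749 + 674 = -2075)
2559 + k = 2559 - 2075 = 484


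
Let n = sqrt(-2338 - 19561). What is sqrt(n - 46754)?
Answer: sqrt(-46754 + I*sqrt(21899)) ≈ 0.3422 + 216.23*I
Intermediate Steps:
n = I*sqrt(21899) (n = sqrt(-21899) = I*sqrt(21899) ≈ 147.98*I)
sqrt(n - 46754) = sqrt(I*sqrt(21899) - 46754) = sqrt(-46754 + I*sqrt(21899))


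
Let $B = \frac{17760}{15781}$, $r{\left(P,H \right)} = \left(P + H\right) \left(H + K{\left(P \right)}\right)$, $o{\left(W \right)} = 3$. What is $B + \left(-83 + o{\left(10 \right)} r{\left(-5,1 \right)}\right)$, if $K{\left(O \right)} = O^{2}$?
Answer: $- \frac{6215735}{15781} \approx -393.87$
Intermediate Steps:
$r{\left(P,H \right)} = \left(H + P\right) \left(H + P^{2}\right)$ ($r{\left(P,H \right)} = \left(P + H\right) \left(H + P^{2}\right) = \left(H + P\right) \left(H + P^{2}\right)$)
$B = \frac{17760}{15781}$ ($B = 17760 \cdot \frac{1}{15781} = \frac{17760}{15781} \approx 1.1254$)
$B + \left(-83 + o{\left(10 \right)} r{\left(-5,1 \right)}\right) = \frac{17760}{15781} + \left(-83 + 3 \left(1^{2} + \left(-5\right)^{3} + 1 \left(-5\right) + 1 \left(-5\right)^{2}\right)\right) = \frac{17760}{15781} + \left(-83 + 3 \left(1 - 125 - 5 + 1 \cdot 25\right)\right) = \frac{17760}{15781} + \left(-83 + 3 \left(1 - 125 - 5 + 25\right)\right) = \frac{17760}{15781} + \left(-83 + 3 \left(-104\right)\right) = \frac{17760}{15781} - 395 = - \frac{6215735}{15781}$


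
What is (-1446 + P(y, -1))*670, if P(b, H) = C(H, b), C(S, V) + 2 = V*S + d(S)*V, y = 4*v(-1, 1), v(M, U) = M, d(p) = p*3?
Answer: -959440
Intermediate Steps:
d(p) = 3*p
y = -4 (y = 4*(-1) = -4)
C(S, V) = -2 + 4*S*V (C(S, V) = -2 + (V*S + (3*S)*V) = -2 + (S*V + 3*S*V) = -2 + 4*S*V)
P(b, H) = -2 + 4*H*b
(-1446 + P(y, -1))*670 = (-1446 + (-2 + 4*(-1)*(-4)))*670 = (-1446 + (-2 + 16))*670 = (-1446 + 14)*670 = -1432*670 = -959440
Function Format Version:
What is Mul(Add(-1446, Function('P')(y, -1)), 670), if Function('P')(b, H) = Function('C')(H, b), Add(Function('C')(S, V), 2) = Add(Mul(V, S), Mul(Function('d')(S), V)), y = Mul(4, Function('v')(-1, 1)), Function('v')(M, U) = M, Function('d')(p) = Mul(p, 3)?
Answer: -959440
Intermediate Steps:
Function('d')(p) = Mul(3, p)
y = -4 (y = Mul(4, -1) = -4)
Function('C')(S, V) = Add(-2, Mul(4, S, V)) (Function('C')(S, V) = Add(-2, Add(Mul(V, S), Mul(Mul(3, S), V))) = Add(-2, Add(Mul(S, V), Mul(3, S, V))) = Add(-2, Mul(4, S, V)))
Function('P')(b, H) = Add(-2, Mul(4, H, b))
Mul(Add(-1446, Function('P')(y, -1)), 670) = Mul(Add(-1446, Add(-2, Mul(4, -1, -4))), 670) = Mul(Add(-1446, Add(-2, 16)), 670) = Mul(Add(-1446, 14), 670) = Mul(-1432, 670) = -959440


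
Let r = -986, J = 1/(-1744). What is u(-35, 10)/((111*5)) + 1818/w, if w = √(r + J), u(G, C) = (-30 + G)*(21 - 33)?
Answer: 52/37 - 2424*I*√20826085/191065 ≈ 1.4054 - 57.897*I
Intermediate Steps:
J = -1/1744 ≈ -0.00057339
u(G, C) = 360 - 12*G (u(G, C) = (-30 + G)*(-12) = 360 - 12*G)
w = 3*I*√20826085/436 (w = √(-986 - 1/1744) = √(-1719585/1744) = 3*I*√20826085/436 ≈ 31.401*I)
u(-35, 10)/((111*5)) + 1818/w = (360 - 12*(-35))/((111*5)) + 1818/((3*I*√20826085/436)) = (360 + 420)/555 + 1818*(-4*I*√20826085/573195) = 780*(1/555) - 2424*I*√20826085/191065 = 52/37 - 2424*I*√20826085/191065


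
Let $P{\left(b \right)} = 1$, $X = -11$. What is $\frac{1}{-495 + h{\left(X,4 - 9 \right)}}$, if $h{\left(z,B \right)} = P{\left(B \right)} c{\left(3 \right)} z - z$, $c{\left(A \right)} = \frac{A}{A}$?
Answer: $- \frac{1}{495} \approx -0.0020202$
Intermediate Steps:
$c{\left(A \right)} = 1$
$h{\left(z,B \right)} = 0$ ($h{\left(z,B \right)} = 1 \cdot 1 z - z = 1 z - z = z - z = 0$)
$\frac{1}{-495 + h{\left(X,4 - 9 \right)}} = \frac{1}{-495 + 0} = \frac{1}{-495} = - \frac{1}{495}$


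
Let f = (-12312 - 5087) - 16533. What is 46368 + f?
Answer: 12436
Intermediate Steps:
f = -33932 (f = -17399 - 16533 = -33932)
46368 + f = 46368 - 33932 = 12436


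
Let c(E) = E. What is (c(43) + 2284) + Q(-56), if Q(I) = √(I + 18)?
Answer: 2327 + I*√38 ≈ 2327.0 + 6.1644*I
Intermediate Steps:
Q(I) = √(18 + I)
(c(43) + 2284) + Q(-56) = (43 + 2284) + √(18 - 56) = 2327 + √(-38) = 2327 + I*√38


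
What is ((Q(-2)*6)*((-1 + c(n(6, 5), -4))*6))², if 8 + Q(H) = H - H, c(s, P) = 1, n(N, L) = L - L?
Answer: 0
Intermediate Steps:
n(N, L) = 0
Q(H) = -8 (Q(H) = -8 + (H - H) = -8 + 0 = -8)
((Q(-2)*6)*((-1 + c(n(6, 5), -4))*6))² = ((-8*6)*((-1 + 1)*6))² = (-0*6)² = (-48*0)² = 0² = 0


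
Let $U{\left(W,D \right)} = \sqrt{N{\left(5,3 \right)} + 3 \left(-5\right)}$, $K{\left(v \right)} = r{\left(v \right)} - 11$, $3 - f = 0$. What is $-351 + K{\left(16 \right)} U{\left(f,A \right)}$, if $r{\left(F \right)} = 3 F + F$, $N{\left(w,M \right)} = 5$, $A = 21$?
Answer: $-351 + 53 i \sqrt{10} \approx -351.0 + 167.6 i$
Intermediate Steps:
$f = 3$ ($f = 3 - 0 = 3 + 0 = 3$)
$r{\left(F \right)} = 4 F$
$K{\left(v \right)} = -11 + 4 v$ ($K{\left(v \right)} = 4 v - 11 = -11 + 4 v$)
$U{\left(W,D \right)} = i \sqrt{10}$ ($U{\left(W,D \right)} = \sqrt{5 + 3 \left(-5\right)} = \sqrt{5 - 15} = \sqrt{-10} = i \sqrt{10}$)
$-351 + K{\left(16 \right)} U{\left(f,A \right)} = -351 + \left(-11 + 4 \cdot 16\right) i \sqrt{10} = -351 + \left(-11 + 64\right) i \sqrt{10} = -351 + 53 i \sqrt{10}$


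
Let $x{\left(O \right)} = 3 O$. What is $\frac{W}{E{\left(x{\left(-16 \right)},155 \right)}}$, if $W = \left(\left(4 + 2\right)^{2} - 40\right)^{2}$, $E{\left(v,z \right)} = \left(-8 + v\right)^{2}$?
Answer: $\frac{1}{196} \approx 0.005102$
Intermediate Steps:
$W = 16$ ($W = \left(6^{2} - 40\right)^{2} = \left(36 - 40\right)^{2} = \left(-4\right)^{2} = 16$)
$\frac{W}{E{\left(x{\left(-16 \right)},155 \right)}} = \frac{16}{\left(-8 + 3 \left(-16\right)\right)^{2}} = \frac{16}{\left(-8 - 48\right)^{2}} = \frac{16}{\left(-56\right)^{2}} = \frac{16}{3136} = 16 \cdot \frac{1}{3136} = \frac{1}{196}$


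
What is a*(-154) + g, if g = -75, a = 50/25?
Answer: -383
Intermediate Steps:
a = 2 (a = 50*(1/25) = 2)
a*(-154) + g = 2*(-154) - 75 = -308 - 75 = -383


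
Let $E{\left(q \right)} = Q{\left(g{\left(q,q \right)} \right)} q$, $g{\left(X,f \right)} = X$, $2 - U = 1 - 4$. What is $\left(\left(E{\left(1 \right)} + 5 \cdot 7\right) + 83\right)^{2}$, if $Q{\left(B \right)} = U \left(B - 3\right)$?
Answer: $11664$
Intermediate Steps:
$U = 5$ ($U = 2 - \left(1 - 4\right) = 2 - -3 = 2 + 3 = 5$)
$Q{\left(B \right)} = -15 + 5 B$ ($Q{\left(B \right)} = 5 \left(B - 3\right) = 5 \left(-3 + B\right) = -15 + 5 B$)
$E{\left(q \right)} = q \left(-15 + 5 q\right)$ ($E{\left(q \right)} = \left(-15 + 5 q\right) q = q \left(-15 + 5 q\right)$)
$\left(\left(E{\left(1 \right)} + 5 \cdot 7\right) + 83\right)^{2} = \left(\left(5 \cdot 1 \left(-3 + 1\right) + 5 \cdot 7\right) + 83\right)^{2} = \left(\left(5 \cdot 1 \left(-2\right) + 35\right) + 83\right)^{2} = \left(\left(-10 + 35\right) + 83\right)^{2} = \left(25 + 83\right)^{2} = 108^{2} = 11664$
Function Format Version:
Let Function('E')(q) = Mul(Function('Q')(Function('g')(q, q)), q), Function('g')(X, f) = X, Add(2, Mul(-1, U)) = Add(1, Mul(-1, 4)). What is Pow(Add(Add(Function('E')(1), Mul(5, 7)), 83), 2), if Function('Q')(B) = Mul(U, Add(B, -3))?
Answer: 11664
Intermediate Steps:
U = 5 (U = Add(2, Mul(-1, Add(1, Mul(-1, 4)))) = Add(2, Mul(-1, Add(1, -4))) = Add(2, Mul(-1, -3)) = Add(2, 3) = 5)
Function('Q')(B) = Add(-15, Mul(5, B)) (Function('Q')(B) = Mul(5, Add(B, -3)) = Mul(5, Add(-3, B)) = Add(-15, Mul(5, B)))
Function('E')(q) = Mul(q, Add(-15, Mul(5, q))) (Function('E')(q) = Mul(Add(-15, Mul(5, q)), q) = Mul(q, Add(-15, Mul(5, q))))
Pow(Add(Add(Function('E')(1), Mul(5, 7)), 83), 2) = Pow(Add(Add(Mul(5, 1, Add(-3, 1)), Mul(5, 7)), 83), 2) = Pow(Add(Add(Mul(5, 1, -2), 35), 83), 2) = Pow(Add(Add(-10, 35), 83), 2) = Pow(Add(25, 83), 2) = Pow(108, 2) = 11664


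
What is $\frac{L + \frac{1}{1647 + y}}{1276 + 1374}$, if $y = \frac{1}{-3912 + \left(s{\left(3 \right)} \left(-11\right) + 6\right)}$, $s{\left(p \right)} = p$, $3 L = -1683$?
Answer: $- \frac{3639501513}{17191959800} \approx -0.2117$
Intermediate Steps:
$L = -561$ ($L = \frac{1}{3} \left(-1683\right) = -561$)
$y = - \frac{1}{3939}$ ($y = \frac{1}{-3912 + \left(3 \left(-11\right) + 6\right)} = \frac{1}{-3912 + \left(-33 + 6\right)} = \frac{1}{-3912 - 27} = \frac{1}{-3939} = - \frac{1}{3939} \approx -0.00025387$)
$\frac{L + \frac{1}{1647 + y}}{1276 + 1374} = \frac{-561 + \frac{1}{1647 - \frac{1}{3939}}}{1276 + 1374} = \frac{-561 + \frac{1}{\frac{6487532}{3939}}}{2650} = \left(-561 + \frac{3939}{6487532}\right) \frac{1}{2650} = \left(- \frac{3639501513}{6487532}\right) \frac{1}{2650} = - \frac{3639501513}{17191959800}$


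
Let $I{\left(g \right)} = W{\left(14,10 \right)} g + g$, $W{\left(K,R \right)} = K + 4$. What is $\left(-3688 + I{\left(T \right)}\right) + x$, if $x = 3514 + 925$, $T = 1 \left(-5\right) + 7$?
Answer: $789$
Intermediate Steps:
$W{\left(K,R \right)} = 4 + K$
$T = 2$ ($T = -5 + 7 = 2$)
$x = 4439$
$I{\left(g \right)} = 19 g$ ($I{\left(g \right)} = \left(4 + 14\right) g + g = 18 g + g = 19 g$)
$\left(-3688 + I{\left(T \right)}\right) + x = \left(-3688 + 19 \cdot 2\right) + 4439 = \left(-3688 + 38\right) + 4439 = -3650 + 4439 = 789$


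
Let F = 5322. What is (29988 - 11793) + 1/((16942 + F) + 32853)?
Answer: 1002853816/55117 ≈ 18195.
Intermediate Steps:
(29988 - 11793) + 1/((16942 + F) + 32853) = (29988 - 11793) + 1/((16942 + 5322) + 32853) = 18195 + 1/(22264 + 32853) = 18195 + 1/55117 = 1002853816/55117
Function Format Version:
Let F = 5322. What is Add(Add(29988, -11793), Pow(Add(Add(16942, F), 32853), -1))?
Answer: Rational(1002853816, 55117) ≈ 18195.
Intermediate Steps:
Add(Add(29988, -11793), Pow(Add(Add(16942, F), 32853), -1)) = Add(Add(29988, -11793), Pow(Add(Add(16942, 5322), 32853), -1)) = Add(18195, Pow(Add(22264, 32853), -1)) = Add(18195, Pow(55117, -1)) = Add(18195, Rational(1, 55117)) = Rational(1002853816, 55117)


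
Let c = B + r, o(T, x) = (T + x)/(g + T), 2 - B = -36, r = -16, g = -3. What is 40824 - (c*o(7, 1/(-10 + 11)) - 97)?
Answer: 40877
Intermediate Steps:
B = 38 (B = 2 - 1*(-36) = 2 + 36 = 38)
o(T, x) = (T + x)/(-3 + T)
c = 22 (c = 38 - 16 = 22)
40824 - (c*o(7, 1/(-10 + 11)) - 97) = 40824 - (22*((7 + 1/(-10 + 11))/(-3 + 7)) - 97) = 40824 - (22*((7 + 1/1)/4) - 97) = 40824 - (22*((7 + 1)/4) - 97) = 40824 - (22*((1/4)*8) - 97) = 40824 - (22*2 - 97) = 40824 - (44 - 97) = 40824 - 1*(-53) = 40824 + 53 = 40877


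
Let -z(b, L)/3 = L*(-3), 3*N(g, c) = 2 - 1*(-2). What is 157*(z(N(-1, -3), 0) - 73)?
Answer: -11461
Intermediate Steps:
N(g, c) = 4/3 (N(g, c) = (2 - 1*(-2))/3 = (2 + 2)/3 = (⅓)*4 = 4/3)
z(b, L) = 9*L (z(b, L) = -3*L*(-3) = -(-9)*L = 9*L)
157*(z(N(-1, -3), 0) - 73) = 157*(9*0 - 73) = 157*(0 - 73) = 157*(-73) = -11461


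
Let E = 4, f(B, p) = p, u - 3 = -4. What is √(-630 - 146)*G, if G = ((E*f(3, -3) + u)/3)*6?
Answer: -52*I*√194 ≈ -724.28*I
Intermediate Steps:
u = -1 (u = 3 - 4 = -1)
G = -26 (G = ((4*(-3) - 1)/3)*6 = ((-12 - 1)*(⅓))*6 = -13*⅓*6 = -13/3*6 = -26)
√(-630 - 146)*G = √(-630 - 146)*(-26) = √(-776)*(-26) = (2*I*√194)*(-26) = -52*I*√194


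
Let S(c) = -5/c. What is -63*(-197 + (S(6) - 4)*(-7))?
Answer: 20559/2 ≈ 10280.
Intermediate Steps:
-63*(-197 + (S(6) - 4)*(-7)) = -63*(-197 + (-5/6 - 4)*(-7)) = -63*(-197 + (-5*⅙ - 4)*(-7)) = -63*(-197 + (-⅚ - 4)*(-7)) = -63*(-197 - 29/6*(-7)) = -63*(-197 + 203/6) = -63*(-979/6) = 20559/2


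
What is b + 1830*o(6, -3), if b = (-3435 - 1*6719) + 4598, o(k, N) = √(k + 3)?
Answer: -66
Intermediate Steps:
o(k, N) = √(3 + k)
b = -5556 (b = (-3435 - 6719) + 4598 = -10154 + 4598 = -5556)
b + 1830*o(6, -3) = -5556 + 1830*√(3 + 6) = -5556 + 1830*√9 = -5556 + 1830*3 = -5556 + 5490 = -66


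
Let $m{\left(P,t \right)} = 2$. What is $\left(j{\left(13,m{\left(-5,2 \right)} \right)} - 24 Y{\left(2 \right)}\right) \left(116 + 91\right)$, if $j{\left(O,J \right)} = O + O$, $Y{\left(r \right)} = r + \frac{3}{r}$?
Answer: $-12006$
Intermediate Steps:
$j{\left(O,J \right)} = 2 O$
$\left(j{\left(13,m{\left(-5,2 \right)} \right)} - 24 Y{\left(2 \right)}\right) \left(116 + 91\right) = \left(2 \cdot 13 - 24 \left(2 + \frac{3}{2}\right)\right) \left(116 + 91\right) = \left(26 - 24 \left(2 + 3 \cdot \frac{1}{2}\right)\right) 207 = \left(26 - 24 \left(2 + \frac{3}{2}\right)\right) 207 = \left(26 - 84\right) 207 = \left(-58\right) 207 = -12006$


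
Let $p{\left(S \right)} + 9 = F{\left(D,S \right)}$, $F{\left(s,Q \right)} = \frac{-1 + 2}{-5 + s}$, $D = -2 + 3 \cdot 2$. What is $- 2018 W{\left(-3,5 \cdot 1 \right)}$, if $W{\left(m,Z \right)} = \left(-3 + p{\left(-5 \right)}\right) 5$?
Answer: $131170$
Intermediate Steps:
$D = 4$ ($D = -2 + 6 = 4$)
$F{\left(s,Q \right)} = \frac{1}{-5 + s}$ ($F{\left(s,Q \right)} = 1 \frac{1}{-5 + s} = \frac{1}{-5 + s}$)
$p{\left(S \right)} = -10$ ($p{\left(S \right)} = -9 + \frac{1}{-5 + 4} = -9 + \frac{1}{-1} = -9 - 1 = -10$)
$W{\left(m,Z \right)} = -65$ ($W{\left(m,Z \right)} = \left(-3 - 10\right) 5 = \left(-13\right) 5 = -65$)
$- 2018 W{\left(-3,5 \cdot 1 \right)} = \left(-2018\right) \left(-65\right) = 131170$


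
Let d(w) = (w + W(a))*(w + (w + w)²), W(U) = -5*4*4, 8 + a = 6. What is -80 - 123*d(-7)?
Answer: 2022409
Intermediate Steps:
a = -2 (a = -8 + 6 = -2)
W(U) = -80 (W(U) = -20*4 = -80)
d(w) = (-80 + w)*(w + 4*w²) (d(w) = (w - 80)*(w + (w + w)²) = (-80 + w)*(w + (2*w)²) = (-80 + w)*(w + 4*w²))
-80 - 123*d(-7) = -80 - (-861)*(-80 - 319*(-7) + 4*(-7)²) = -80 - (-861)*(-80 + 2233 + 4*49) = -80 - (-861)*(-80 + 2233 + 196) = -80 - (-861)*2349 = -80 - 123*(-16443) = -80 + 2022489 = 2022409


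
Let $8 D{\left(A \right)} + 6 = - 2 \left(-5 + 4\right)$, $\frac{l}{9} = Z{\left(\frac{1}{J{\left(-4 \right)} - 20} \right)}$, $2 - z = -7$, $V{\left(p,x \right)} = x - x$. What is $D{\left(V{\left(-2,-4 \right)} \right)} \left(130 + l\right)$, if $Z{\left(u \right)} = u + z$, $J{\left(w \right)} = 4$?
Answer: $- \frac{3367}{32} \approx -105.22$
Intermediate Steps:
$V{\left(p,x \right)} = 0$
$z = 9$ ($z = 2 - -7 = 2 + 7 = 9$)
$Z{\left(u \right)} = 9 + u$ ($Z{\left(u \right)} = u + 9 = 9 + u$)
$l = \frac{1287}{16}$ ($l = 9 \left(9 + \frac{1}{4 - 20}\right) = 9 \left(9 + \frac{1}{-16}\right) = 9 \left(9 - \frac{1}{16}\right) = 9 \cdot \frac{143}{16} = \frac{1287}{16} \approx 80.438$)
$D{\left(A \right)} = - \frac{1}{2}$ ($D{\left(A \right)} = - \frac{3}{4} + \frac{\left(-2\right) \left(-5 + 4\right)}{8} = - \frac{3}{4} + \frac{\left(-2\right) \left(-1\right)}{8} = - \frac{3}{4} + \frac{1}{8} \cdot 2 = - \frac{3}{4} + \frac{1}{4} = - \frac{1}{2}$)
$D{\left(V{\left(-2,-4 \right)} \right)} \left(130 + l\right) = - \frac{130 + \frac{1287}{16}}{2} = \left(- \frac{1}{2}\right) \frac{3367}{16} = - \frac{3367}{32}$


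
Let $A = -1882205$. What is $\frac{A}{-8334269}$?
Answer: $\frac{1882205}{8334269} \approx 0.22584$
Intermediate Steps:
$\frac{A}{-8334269} = - \frac{1882205}{-8334269} = \left(-1882205\right) \left(- \frac{1}{8334269}\right) = \frac{1882205}{8334269}$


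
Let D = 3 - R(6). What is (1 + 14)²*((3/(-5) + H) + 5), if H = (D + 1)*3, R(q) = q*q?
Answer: -20610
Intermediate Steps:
R(q) = q²
D = -33 (D = 3 - 1*6² = 3 - 1*36 = 3 - 36 = -33)
H = -96 (H = (-33 + 1)*3 = -32*3 = -96)
(1 + 14)²*((3/(-5) + H) + 5) = (1 + 14)²*((3/(-5) - 96) + 5) = 15²*((3*(-⅕) - 96) + 5) = 225*((-⅗ - 96) + 5) = 225*(-483/5 + 5) = 225*(-458/5) = -20610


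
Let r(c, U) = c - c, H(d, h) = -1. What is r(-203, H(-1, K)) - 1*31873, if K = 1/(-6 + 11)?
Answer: -31873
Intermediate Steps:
K = 1/5 ≈ 0.20000
r(c, U) = 0
r(-203, H(-1, K)) - 1*31873 = 0 - 1*31873 = 0 - 31873 = -31873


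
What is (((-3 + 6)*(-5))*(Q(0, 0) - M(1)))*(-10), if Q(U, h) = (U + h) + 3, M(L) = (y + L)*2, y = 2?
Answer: -450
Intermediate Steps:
M(L) = 4 + 2*L (M(L) = (2 + L)*2 = 4 + 2*L)
Q(U, h) = 3 + U + h
(((-3 + 6)*(-5))*(Q(0, 0) - M(1)))*(-10) = (((-3 + 6)*(-5))*((3 + 0 + 0) - (4 + 2*1)))*(-10) = ((3*(-5))*(3 - (4 + 2)))*(-10) = -15*(3 - 1*6)*(-10) = -15*(3 - 6)*(-10) = -15*(-3)*(-10) = 45*(-10) = -450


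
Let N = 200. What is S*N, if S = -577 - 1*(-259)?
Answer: -63600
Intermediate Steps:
S = -318 (S = -577 + 259 = -318)
S*N = -318*200 = -63600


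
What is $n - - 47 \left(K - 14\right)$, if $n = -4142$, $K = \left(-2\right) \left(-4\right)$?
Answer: $-4424$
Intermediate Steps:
$K = 8$
$n - - 47 \left(K - 14\right) = -4142 - - 47 \left(8 - 14\right) = -4142 - \left(-47\right) \left(-6\right) = -4142 - 282 = -4424$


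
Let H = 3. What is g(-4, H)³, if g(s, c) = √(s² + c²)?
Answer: 125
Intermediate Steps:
g(s, c) = √(c² + s²)
g(-4, H)³ = (√(3² + (-4)²))³ = (√(9 + 16))³ = (√25)³ = 5³ = 125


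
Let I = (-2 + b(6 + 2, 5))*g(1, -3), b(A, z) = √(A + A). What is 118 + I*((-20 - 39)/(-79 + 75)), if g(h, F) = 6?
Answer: 295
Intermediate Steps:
b(A, z) = √2*√A (b(A, z) = √(2*A) = √2*√A)
I = 12 (I = (-2 + √2*√(6 + 2))*6 = (-2 + √2*√8)*6 = (-2 + √2*(2*√2))*6 = (-2 + 4)*6 = 2*6 = 12)
118 + I*((-20 - 39)/(-79 + 75)) = 118 + 12*((-20 - 39)/(-79 + 75)) = 118 + 12*(-59/(-4)) = 118 + 12*(-59*(-¼)) = 118 + 12*(59/4) = 118 + 177 = 295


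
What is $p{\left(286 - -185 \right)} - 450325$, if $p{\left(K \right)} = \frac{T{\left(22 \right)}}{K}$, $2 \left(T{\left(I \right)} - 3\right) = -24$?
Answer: $- \frac{70701028}{157} \approx -4.5033 \cdot 10^{5}$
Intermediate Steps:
$T{\left(I \right)} = -9$ ($T{\left(I \right)} = 3 + \frac{1}{2} \left(-24\right) = 3 - 12 = -9$)
$p{\left(K \right)} = - \frac{9}{K}$
$p{\left(286 - -185 \right)} - 450325 = - \frac{9}{286 - -185} - 450325 = - \frac{9}{286 + 185} - 450325 = - \frac{9}{471} - 450325 = \left(-9\right) \frac{1}{471} - 450325 = - \frac{3}{157} - 450325 = - \frac{70701028}{157}$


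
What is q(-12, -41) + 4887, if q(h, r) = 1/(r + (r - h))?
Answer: 342089/70 ≈ 4887.0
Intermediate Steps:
q(h, r) = 1/(-h + 2*r)
q(-12, -41) + 4887 = 1/(-1*(-12) + 2*(-41)) + 4887 = 1/(12 - 82) + 4887 = 1/(-70) + 4887 = -1/70 + 4887 = 342089/70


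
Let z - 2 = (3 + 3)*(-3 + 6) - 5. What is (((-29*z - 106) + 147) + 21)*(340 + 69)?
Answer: -152557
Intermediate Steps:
z = 15 (z = 2 + ((3 + 3)*(-3 + 6) - 5) = 2 + (6*3 - 5) = 2 + (18 - 5) = 2 + 13 = 15)
(((-29*z - 106) + 147) + 21)*(340 + 69) = (((-29*15 - 106) + 147) + 21)*(340 + 69) = (((-435 - 106) + 147) + 21)*409 = ((-541 + 147) + 21)*409 = (-394 + 21)*409 = -373*409 = -152557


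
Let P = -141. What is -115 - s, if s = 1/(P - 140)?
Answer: -32314/281 ≈ -115.00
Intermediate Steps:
s = -1/281 (s = 1/(-141 - 140) = 1/(-281) = -1/281 ≈ -0.0035587)
-115 - s = -115 - 1*(-1/281) = -115 + 1/281 = -32314/281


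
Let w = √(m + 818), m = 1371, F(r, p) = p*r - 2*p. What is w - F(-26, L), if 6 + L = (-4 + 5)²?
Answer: -140 + √2189 ≈ -93.213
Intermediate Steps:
L = -5 (L = -6 + (-4 + 5)² = -6 + 1² = -6 + 1 = -5)
F(r, p) = -2*p + p*r
w = √2189 (w = √(1371 + 818) = √2189 ≈ 46.787)
w - F(-26, L) = √2189 - (-5)*(-2 - 26) = √2189 - (-5)*(-28) = √2189 - 1*140 = √2189 - 140 = -140 + √2189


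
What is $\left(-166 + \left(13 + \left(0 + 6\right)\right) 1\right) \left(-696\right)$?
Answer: $102312$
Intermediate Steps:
$\left(-166 + \left(13 + \left(0 + 6\right)\right) 1\right) \left(-696\right) = \left(-166 + \left(13 + 6\right) 1\right) \left(-696\right) = \left(-166 + 19 \cdot 1\right) \left(-696\right) = \left(-166 + 19\right) \left(-696\right) = \left(-147\right) \left(-696\right) = 102312$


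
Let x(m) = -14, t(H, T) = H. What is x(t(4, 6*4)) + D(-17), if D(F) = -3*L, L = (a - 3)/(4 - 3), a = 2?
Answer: -11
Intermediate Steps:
L = -1 (L = (2 - 3)/(4 - 3) = -1/1 = -1*1 = -1)
D(F) = 3 (D(F) = -3*(-1) = 3)
x(t(4, 6*4)) + D(-17) = -14 + 3 = -11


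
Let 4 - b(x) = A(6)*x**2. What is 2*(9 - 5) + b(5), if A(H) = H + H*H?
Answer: -1038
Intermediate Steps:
A(H) = H + H**2
b(x) = 4 - 42*x**2 (b(x) = 4 - 6*(1 + 6)*x**2 = 4 - 6*7*x**2 = 4 - 42*x**2)
2*(9 - 5) + b(5) = 2*(9 - 5) + (4 - 42*5**2) = 2*4 + (4 - 42*25) = 8 + (4 - 1050) = 8 - 1046 = -1038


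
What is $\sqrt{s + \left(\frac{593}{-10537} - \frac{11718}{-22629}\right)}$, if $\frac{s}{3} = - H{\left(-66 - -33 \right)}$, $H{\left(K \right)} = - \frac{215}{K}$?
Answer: $\frac{72 i \sqrt{2813906840625518}}{874286501} \approx 4.3685 i$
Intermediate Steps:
$s = - \frac{215}{11}$ ($s = 3 \left(- \frac{-215}{-66 - -33}\right) = 3 \left(- \frac{-215}{-66 + 33}\right) = 3 \left(- \frac{-215}{-33}\right) = 3 \left(- \frac{\left(-215\right) \left(-1\right)}{33}\right) = 3 \left(\left(-1\right) \frac{215}{33}\right) = 3 \left(- \frac{215}{33}\right) = - \frac{215}{11} \approx -19.545$)
$\sqrt{s + \left(\frac{593}{-10537} - \frac{11718}{-22629}\right)} = \sqrt{- \frac{215}{11} + \left(\frac{593}{-10537} - \frac{11718}{-22629}\right)} = \sqrt{- \frac{215}{11} + \left(593 \left(- \frac{1}{10537}\right) - - \frac{3906}{7543}\right)} = \sqrt{- \frac{215}{11} + \left(- \frac{593}{10537} + \frac{3906}{7543}\right)} = \sqrt{- \frac{215}{11} + \frac{36684523}{79480591}} = \sqrt{- \frac{16684797312}{874286501}} = \frac{72 i \sqrt{2813906840625518}}{874286501}$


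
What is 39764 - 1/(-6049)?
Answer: 240532437/6049 ≈ 39764.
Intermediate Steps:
39764 - 1/(-6049) = 39764 - 1*(-1/6049) = 39764 + 1/6049 = 240532437/6049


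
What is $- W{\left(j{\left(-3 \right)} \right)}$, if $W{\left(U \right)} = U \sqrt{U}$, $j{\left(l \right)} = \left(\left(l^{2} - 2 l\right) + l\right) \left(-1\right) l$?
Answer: $-216$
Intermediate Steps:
$j{\left(l \right)} = l \left(l - l^{2}\right)$ ($j{\left(l \right)} = \left(l^{2} - l\right) \left(-1\right) l = \left(l - l^{2}\right) l = l \left(l - l^{2}\right)$)
$W{\left(U \right)} = U^{\frac{3}{2}}$
$- W{\left(j{\left(-3 \right)} \right)} = - \left(\left(-3\right)^{2} \left(1 - -3\right)\right)^{\frac{3}{2}} = - \left(9 \left(1 + 3\right)\right)^{\frac{3}{2}} = - \left(9 \cdot 4\right)^{\frac{3}{2}} = - 36^{\frac{3}{2}} = \left(-1\right) 216 = -216$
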